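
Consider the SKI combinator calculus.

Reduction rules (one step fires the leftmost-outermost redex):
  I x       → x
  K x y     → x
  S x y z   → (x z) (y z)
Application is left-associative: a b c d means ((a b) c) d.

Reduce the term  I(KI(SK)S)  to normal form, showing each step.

Answer: normal form = S  (in 3 steps)

Derivation:
  start: I(KI(SK)S)
  step 1: KI(SK)S
  step 2: IS
  step 3: S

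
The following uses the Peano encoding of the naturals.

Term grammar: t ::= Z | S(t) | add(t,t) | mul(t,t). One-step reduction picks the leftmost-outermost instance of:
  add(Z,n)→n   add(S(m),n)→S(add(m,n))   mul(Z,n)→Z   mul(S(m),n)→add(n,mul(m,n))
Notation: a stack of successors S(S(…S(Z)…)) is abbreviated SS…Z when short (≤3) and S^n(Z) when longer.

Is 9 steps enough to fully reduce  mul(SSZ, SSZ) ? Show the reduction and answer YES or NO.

  start: mul(SSZ, SSZ)
  [1] add(SSZ, mul(SZ, SSZ))
  [2] S(add(SZ, mul(SZ, SSZ)))
  [3] S(S(add(Z, mul(SZ, SSZ))))
  [4] S(S(mul(SZ, SSZ)))
  [5] S(S(add(SSZ, mul(Z, SSZ))))
  [6] S(S(S(add(SZ, mul(Z, SSZ)))))
  [7] S(S(S(S(add(Z, mul(Z, SSZ))))))
  [8] S(S(S(S(mul(Z, SSZ)))))
  [9] S^4(Z)

Answer: YES — reaches normal form S^4(Z) in 9 ≤ 9 steps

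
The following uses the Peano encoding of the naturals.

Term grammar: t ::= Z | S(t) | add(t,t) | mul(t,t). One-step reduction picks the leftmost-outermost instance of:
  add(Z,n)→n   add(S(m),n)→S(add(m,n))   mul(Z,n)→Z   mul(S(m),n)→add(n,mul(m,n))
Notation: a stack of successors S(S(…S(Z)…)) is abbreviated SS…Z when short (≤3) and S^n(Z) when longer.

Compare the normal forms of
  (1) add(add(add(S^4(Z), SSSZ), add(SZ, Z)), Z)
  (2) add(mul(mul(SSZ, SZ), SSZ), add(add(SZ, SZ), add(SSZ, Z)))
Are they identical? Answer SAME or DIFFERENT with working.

Term A:
  start: add(add(add(S^4(Z), SSSZ), add(SZ, Z)), Z)
  [1] add(add(S(add(SSSZ, SSSZ)), add(SZ, Z)), Z)
  [2] add(S(add(add(SSSZ, SSSZ), add(SZ, Z))), Z)
  [3] S(add(add(add(SSSZ, SSSZ), add(SZ, Z)), Z))
  [4] S(add(add(S(add(SSZ, SSSZ)), add(SZ, Z)), Z))
  [5] S(add(S(add(add(SSZ, SSSZ), add(SZ, Z))), Z))
  [6] S(S(add(add(add(SSZ, SSSZ), add(SZ, Z)), Z)))
  [7] S(S(add(add(S(add(SZ, SSSZ)), add(SZ, Z)), Z)))
  [8] S(S(add(S(add(add(SZ, SSSZ), add(SZ, Z))), Z)))
  [9] S(S(S(add(add(add(SZ, SSSZ), add(SZ, Z)), Z))))
  [10] S(S(S(add(add(S(add(Z, SSSZ)), add(SZ, Z)), Z))))
  [11] S(S(S(add(S(add(add(Z, SSSZ), add(SZ, Z))), Z))))
  [12] S(S(S(S(add(add(add(Z, SSSZ), add(SZ, Z)), Z)))))
  [13] S(S(S(S(add(add(SSSZ, add(SZ, Z)), Z)))))
  [14] S(S(S(S(add(S(add(SSZ, add(SZ, Z))), Z)))))
  [15] S(S(S(S(S(add(add(SSZ, add(SZ, Z)), Z))))))
  [16] S(S(S(S(S(add(S(add(SZ, add(SZ, Z))), Z))))))
  [17] S(S(S(S(S(S(add(add(SZ, add(SZ, Z)), Z)))))))
  [18] S(S(S(S(S(S(add(S(add(Z, add(SZ, Z))), Z)))))))
  [19] S(S(S(S(S(S(S(add(add(Z, add(SZ, Z)), Z))))))))
  [20] S(S(S(S(S(S(S(add(add(SZ, Z), Z))))))))
  [21] S(S(S(S(S(S(S(add(S(add(Z, Z)), Z))))))))
  [22] S(S(S(S(S(S(S(S(add(add(Z, Z), Z)))))))))
  [23] S(S(S(S(S(S(S(S(add(Z, Z)))))))))
  [24] S^8(Z)

Term B:
  start: add(mul(mul(SSZ, SZ), SSZ), add(add(SZ, SZ), add(SSZ, Z)))
  [1] add(mul(add(SZ, mul(SZ, SZ)), SSZ), add(add(SZ, SZ), add(SSZ, Z)))
  [2] add(mul(S(add(Z, mul(SZ, SZ))), SSZ), add(add(SZ, SZ), add(SSZ, Z)))
  [3] add(add(SSZ, mul(add(Z, mul(SZ, SZ)), SSZ)), add(add(SZ, SZ), add(SSZ, Z)))
  [4] add(S(add(SZ, mul(add(Z, mul(SZ, SZ)), SSZ))), add(add(SZ, SZ), add(SSZ, Z)))
  [5] S(add(add(SZ, mul(add(Z, mul(SZ, SZ)), SSZ)), add(add(SZ, SZ), add(SSZ, Z))))
  [6] S(add(S(add(Z, mul(add(Z, mul(SZ, SZ)), SSZ))), add(add(SZ, SZ), add(SSZ, Z))))
  [7] S(S(add(add(Z, mul(add(Z, mul(SZ, SZ)), SSZ)), add(add(SZ, SZ), add(SSZ, Z)))))
  [8] S(S(add(mul(add(Z, mul(SZ, SZ)), SSZ), add(add(SZ, SZ), add(SSZ, Z)))))
  [9] S(S(add(mul(mul(SZ, SZ), SSZ), add(add(SZ, SZ), add(SSZ, Z)))))
  [10] S(S(add(mul(add(SZ, mul(Z, SZ)), SSZ), add(add(SZ, SZ), add(SSZ, Z)))))
  [11] S(S(add(mul(S(add(Z, mul(Z, SZ))), SSZ), add(add(SZ, SZ), add(SSZ, Z)))))
  [12] S(S(add(add(SSZ, mul(add(Z, mul(Z, SZ)), SSZ)), add(add(SZ, SZ), add(SSZ, Z)))))
  [13] S(S(add(S(add(SZ, mul(add(Z, mul(Z, SZ)), SSZ))), add(add(SZ, SZ), add(SSZ, Z)))))
  [14] S(S(S(add(add(SZ, mul(add(Z, mul(Z, SZ)), SSZ)), add(add(SZ, SZ), add(SSZ, Z))))))
  [15] S(S(S(add(S(add(Z, mul(add(Z, mul(Z, SZ)), SSZ))), add(add(SZ, SZ), add(SSZ, Z))))))
  [16] S(S(S(S(add(add(Z, mul(add(Z, mul(Z, SZ)), SSZ)), add(add(SZ, SZ), add(SSZ, Z)))))))
  [17] S(S(S(S(add(mul(add(Z, mul(Z, SZ)), SSZ), add(add(SZ, SZ), add(SSZ, Z)))))))
  [18] S(S(S(S(add(mul(mul(Z, SZ), SSZ), add(add(SZ, SZ), add(SSZ, Z)))))))
  [19] S(S(S(S(add(mul(Z, SSZ), add(add(SZ, SZ), add(SSZ, Z)))))))
  [20] S(S(S(S(add(Z, add(add(SZ, SZ), add(SSZ, Z)))))))
  [21] S(S(S(S(add(add(SZ, SZ), add(SSZ, Z))))))
  [22] S(S(S(S(add(S(add(Z, SZ)), add(SSZ, Z))))))
  [23] S(S(S(S(S(add(add(Z, SZ), add(SSZ, Z)))))))
  [24] S(S(S(S(S(add(SZ, add(SSZ, Z)))))))
  [25] S(S(S(S(S(S(add(Z, add(SSZ, Z))))))))
  [26] S(S(S(S(S(S(add(SSZ, Z)))))))
  [27] S(S(S(S(S(S(S(add(SZ, Z))))))))
  [28] S(S(S(S(S(S(S(S(add(Z, Z)))))))))
  [29] S^8(Z)

Answer: SAME — A ⇓ S^8(Z), B ⇓ S^8(Z)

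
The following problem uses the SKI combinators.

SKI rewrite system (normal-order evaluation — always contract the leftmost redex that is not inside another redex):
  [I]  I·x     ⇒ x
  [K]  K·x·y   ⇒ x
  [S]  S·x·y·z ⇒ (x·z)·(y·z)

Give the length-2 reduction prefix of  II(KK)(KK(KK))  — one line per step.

  start: II(KK)(KK(KK))
  [1] I(KK)(KK(KK))
  [2] KK(KK(KK))

Answer: after 2 steps: KK(KK(KK))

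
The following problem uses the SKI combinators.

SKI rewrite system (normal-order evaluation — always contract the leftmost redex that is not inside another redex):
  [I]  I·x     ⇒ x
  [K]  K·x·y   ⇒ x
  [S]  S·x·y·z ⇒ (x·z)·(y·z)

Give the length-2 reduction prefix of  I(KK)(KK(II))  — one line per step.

  start: I(KK)(KK(II))
  [1] KK(KK(II))
  [2] K

Answer: after 2 steps: K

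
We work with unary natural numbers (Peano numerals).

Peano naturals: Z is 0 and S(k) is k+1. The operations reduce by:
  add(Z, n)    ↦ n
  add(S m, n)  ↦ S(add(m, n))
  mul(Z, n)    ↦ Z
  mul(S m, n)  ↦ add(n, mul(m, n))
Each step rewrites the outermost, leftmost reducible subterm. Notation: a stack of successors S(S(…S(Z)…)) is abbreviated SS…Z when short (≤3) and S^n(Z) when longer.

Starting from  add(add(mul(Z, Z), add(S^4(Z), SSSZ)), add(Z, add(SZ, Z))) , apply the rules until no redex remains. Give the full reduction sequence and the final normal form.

  start: add(add(mul(Z, Z), add(S^4(Z), SSSZ)), add(Z, add(SZ, Z)))
  step 1: add(add(Z, add(S^4(Z), SSSZ)), add(Z, add(SZ, Z)))
  step 2: add(add(S^4(Z), SSSZ), add(Z, add(SZ, Z)))
  step 3: add(S(add(SSSZ, SSSZ)), add(Z, add(SZ, Z)))
  step 4: S(add(add(SSSZ, SSSZ), add(Z, add(SZ, Z))))
  step 5: S(add(S(add(SSZ, SSSZ)), add(Z, add(SZ, Z))))
  step 6: S(S(add(add(SSZ, SSSZ), add(Z, add(SZ, Z)))))
  step 7: S(S(add(S(add(SZ, SSSZ)), add(Z, add(SZ, Z)))))
  step 8: S(S(S(add(add(SZ, SSSZ), add(Z, add(SZ, Z))))))
  step 9: S(S(S(add(S(add(Z, SSSZ)), add(Z, add(SZ, Z))))))
  step 10: S(S(S(S(add(add(Z, SSSZ), add(Z, add(SZ, Z)))))))
  step 11: S(S(S(S(add(SSSZ, add(Z, add(SZ, Z)))))))
  step 12: S(S(S(S(S(add(SSZ, add(Z, add(SZ, Z))))))))
  step 13: S(S(S(S(S(S(add(SZ, add(Z, add(SZ, Z)))))))))
  step 14: S(S(S(S(S(S(S(add(Z, add(Z, add(SZ, Z))))))))))
  step 15: S(S(S(S(S(S(S(add(Z, add(SZ, Z)))))))))
  step 16: S(S(S(S(S(S(S(add(SZ, Z))))))))
  step 17: S(S(S(S(S(S(S(S(add(Z, Z)))))))))
  step 18: S^8(Z)

Answer: normal form = S^8(Z)  (in 18 steps)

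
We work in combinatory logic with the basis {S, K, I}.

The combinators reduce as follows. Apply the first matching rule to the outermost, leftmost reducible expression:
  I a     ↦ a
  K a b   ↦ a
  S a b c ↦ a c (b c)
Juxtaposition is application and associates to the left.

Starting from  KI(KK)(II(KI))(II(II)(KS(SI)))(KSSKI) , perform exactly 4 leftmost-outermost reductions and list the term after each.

Answer: after 4 steps: KI(II(II)(KS(SI)))(KSSKI)

Reduction:
  start: KI(KK)(II(KI))(II(II)(KS(SI)))(KSSKI)
  step 1: I(II(KI))(II(II)(KS(SI)))(KSSKI)
  step 2: II(KI)(II(II)(KS(SI)))(KSSKI)
  step 3: I(KI)(II(II)(KS(SI)))(KSSKI)
  step 4: KI(II(II)(KS(SI)))(KSSKI)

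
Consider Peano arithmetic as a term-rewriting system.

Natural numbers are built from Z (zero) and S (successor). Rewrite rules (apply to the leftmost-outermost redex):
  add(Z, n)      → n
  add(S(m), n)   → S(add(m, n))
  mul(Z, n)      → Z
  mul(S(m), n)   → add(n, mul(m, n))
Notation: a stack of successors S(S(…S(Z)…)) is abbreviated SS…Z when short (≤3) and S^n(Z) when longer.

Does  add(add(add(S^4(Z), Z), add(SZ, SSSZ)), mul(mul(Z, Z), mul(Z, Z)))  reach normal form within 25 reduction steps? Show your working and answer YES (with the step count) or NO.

Answer: YES — reaches normal form S^8(Z) in 23 ≤ 25 steps

Reduction:
  start: add(add(add(S^4(Z), Z), add(SZ, SSSZ)), mul(mul(Z, Z), mul(Z, Z)))
  step 1: add(add(S(add(SSSZ, Z)), add(SZ, SSSZ)), mul(mul(Z, Z), mul(Z, Z)))
  step 2: add(S(add(add(SSSZ, Z), add(SZ, SSSZ))), mul(mul(Z, Z), mul(Z, Z)))
  step 3: S(add(add(add(SSSZ, Z), add(SZ, SSSZ)), mul(mul(Z, Z), mul(Z, Z))))
  step 4: S(add(add(S(add(SSZ, Z)), add(SZ, SSSZ)), mul(mul(Z, Z), mul(Z, Z))))
  step 5: S(add(S(add(add(SSZ, Z), add(SZ, SSSZ))), mul(mul(Z, Z), mul(Z, Z))))
  step 6: S(S(add(add(add(SSZ, Z), add(SZ, SSSZ)), mul(mul(Z, Z), mul(Z, Z)))))
  step 7: S(S(add(add(S(add(SZ, Z)), add(SZ, SSSZ)), mul(mul(Z, Z), mul(Z, Z)))))
  step 8: S(S(add(S(add(add(SZ, Z), add(SZ, SSSZ))), mul(mul(Z, Z), mul(Z, Z)))))
  step 9: S(S(S(add(add(add(SZ, Z), add(SZ, SSSZ)), mul(mul(Z, Z), mul(Z, Z))))))
  step 10: S(S(S(add(add(S(add(Z, Z)), add(SZ, SSSZ)), mul(mul(Z, Z), mul(Z, Z))))))
  step 11: S(S(S(add(S(add(add(Z, Z), add(SZ, SSSZ))), mul(mul(Z, Z), mul(Z, Z))))))
  step 12: S(S(S(S(add(add(add(Z, Z), add(SZ, SSSZ)), mul(mul(Z, Z), mul(Z, Z)))))))
  step 13: S(S(S(S(add(add(Z, add(SZ, SSSZ)), mul(mul(Z, Z), mul(Z, Z)))))))
  step 14: S(S(S(S(add(add(SZ, SSSZ), mul(mul(Z, Z), mul(Z, Z)))))))
  step 15: S(S(S(S(add(S(add(Z, SSSZ)), mul(mul(Z, Z), mul(Z, Z)))))))
  step 16: S(S(S(S(S(add(add(Z, SSSZ), mul(mul(Z, Z), mul(Z, Z))))))))
  step 17: S(S(S(S(S(add(SSSZ, mul(mul(Z, Z), mul(Z, Z))))))))
  step 18: S(S(S(S(S(S(add(SSZ, mul(mul(Z, Z), mul(Z, Z)))))))))
  step 19: S(S(S(S(S(S(S(add(SZ, mul(mul(Z, Z), mul(Z, Z))))))))))
  step 20: S(S(S(S(S(S(S(S(add(Z, mul(mul(Z, Z), mul(Z, Z)))))))))))
  step 21: S(S(S(S(S(S(S(S(mul(mul(Z, Z), mul(Z, Z))))))))))
  step 22: S(S(S(S(S(S(S(S(mul(Z, mul(Z, Z))))))))))
  step 23: S^8(Z)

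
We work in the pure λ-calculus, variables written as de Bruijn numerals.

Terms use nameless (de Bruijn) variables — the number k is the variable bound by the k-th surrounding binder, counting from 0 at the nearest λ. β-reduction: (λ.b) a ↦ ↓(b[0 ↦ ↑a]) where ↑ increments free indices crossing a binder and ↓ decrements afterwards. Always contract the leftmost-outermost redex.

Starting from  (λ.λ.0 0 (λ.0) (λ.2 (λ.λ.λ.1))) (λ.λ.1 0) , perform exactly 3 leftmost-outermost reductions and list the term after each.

  start: (λ.λ.0 0 (λ.0) (λ.2 (λ.λ.λ.1))) (λ.λ.1 0)
  →1  λ.0 0 (λ.0) (λ.(λ.λ.1 0) (λ.λ.λ.1))
  →2  λ.0 0 (λ.0) (λ.λ.(λ.λ.λ.1) 0)
  →3  λ.0 0 (λ.0) (λ.λ.λ.λ.1)

Answer: after 3 steps: λ.0 0 (λ.0) (λ.λ.λ.λ.1)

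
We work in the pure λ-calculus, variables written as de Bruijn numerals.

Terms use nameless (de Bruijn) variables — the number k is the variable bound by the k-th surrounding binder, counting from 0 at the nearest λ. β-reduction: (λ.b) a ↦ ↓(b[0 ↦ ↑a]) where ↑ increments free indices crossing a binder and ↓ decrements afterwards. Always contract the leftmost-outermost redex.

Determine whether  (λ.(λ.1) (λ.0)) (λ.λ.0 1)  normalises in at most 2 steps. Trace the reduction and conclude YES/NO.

Answer: YES — reaches normal form λ.λ.0 1 in 2 ≤ 2 steps

Derivation:
  start: (λ.(λ.1) (λ.0)) (λ.λ.0 1)
  [1] (λ.λ.λ.0 1) (λ.0)
  [2] λ.λ.0 1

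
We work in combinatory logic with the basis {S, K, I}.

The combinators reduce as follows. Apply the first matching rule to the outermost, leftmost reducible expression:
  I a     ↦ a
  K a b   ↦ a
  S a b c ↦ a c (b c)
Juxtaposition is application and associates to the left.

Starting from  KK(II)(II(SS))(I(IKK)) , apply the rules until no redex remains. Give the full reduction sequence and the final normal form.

Answer: normal form = SS  (in 4 steps)

Reduction:
  start: KK(II)(II(SS))(I(IKK))
  →1  K(II(SS))(I(IKK))
  →2  II(SS)
  →3  I(SS)
  →4  SS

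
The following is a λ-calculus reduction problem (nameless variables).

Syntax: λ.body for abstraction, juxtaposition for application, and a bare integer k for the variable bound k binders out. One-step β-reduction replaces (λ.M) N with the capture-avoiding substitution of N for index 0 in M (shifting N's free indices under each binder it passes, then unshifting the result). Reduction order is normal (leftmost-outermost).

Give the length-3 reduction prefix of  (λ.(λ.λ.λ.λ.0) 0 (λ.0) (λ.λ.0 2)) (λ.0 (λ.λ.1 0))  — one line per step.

  start: (λ.(λ.λ.λ.λ.0) 0 (λ.0) (λ.λ.0 2)) (λ.0 (λ.λ.1 0))
  step 1: (λ.λ.λ.λ.0) (λ.0 (λ.λ.1 0)) (λ.0) (λ.λ.0 (λ.0 (λ.λ.1 0)))
  step 2: (λ.λ.λ.0) (λ.0) (λ.λ.0 (λ.0 (λ.λ.1 0)))
  step 3: (λ.λ.0) (λ.λ.0 (λ.0 (λ.λ.1 0)))

Answer: after 3 steps: (λ.λ.0) (λ.λ.0 (λ.0 (λ.λ.1 0)))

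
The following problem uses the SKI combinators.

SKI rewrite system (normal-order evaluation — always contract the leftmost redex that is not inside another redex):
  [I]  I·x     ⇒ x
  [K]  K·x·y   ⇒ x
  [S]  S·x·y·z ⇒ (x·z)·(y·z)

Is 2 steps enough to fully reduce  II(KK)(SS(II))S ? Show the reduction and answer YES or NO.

Answer: NO — after 2 steps the term is KK(SS(II))S, not yet normal

Working:
  start: II(KK)(SS(II))S
  step 1: I(KK)(SS(II))S
  step 2: KK(SS(II))S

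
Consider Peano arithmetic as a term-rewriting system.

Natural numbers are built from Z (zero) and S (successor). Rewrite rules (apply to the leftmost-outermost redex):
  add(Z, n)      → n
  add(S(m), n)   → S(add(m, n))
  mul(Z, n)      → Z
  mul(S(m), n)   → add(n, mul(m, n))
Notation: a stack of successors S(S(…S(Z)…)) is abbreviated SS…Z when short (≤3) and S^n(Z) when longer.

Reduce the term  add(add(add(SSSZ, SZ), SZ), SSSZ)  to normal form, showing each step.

  start: add(add(add(SSSZ, SZ), SZ), SSSZ)
  →1  add(add(S(add(SSZ, SZ)), SZ), SSSZ)
  →2  add(S(add(add(SSZ, SZ), SZ)), SSSZ)
  →3  S(add(add(add(SSZ, SZ), SZ), SSSZ))
  →4  S(add(add(S(add(SZ, SZ)), SZ), SSSZ))
  →5  S(add(S(add(add(SZ, SZ), SZ)), SSSZ))
  →6  S(S(add(add(add(SZ, SZ), SZ), SSSZ)))
  →7  S(S(add(add(S(add(Z, SZ)), SZ), SSSZ)))
  →8  S(S(add(S(add(add(Z, SZ), SZ)), SSSZ)))
  →9  S(S(S(add(add(add(Z, SZ), SZ), SSSZ))))
  →10  S(S(S(add(add(SZ, SZ), SSSZ))))
  →11  S(S(S(add(S(add(Z, SZ)), SSSZ))))
  →12  S(S(S(S(add(add(Z, SZ), SSSZ)))))
  →13  S(S(S(S(add(SZ, SSSZ)))))
  →14  S(S(S(S(S(add(Z, SSSZ))))))
  →15  S^8(Z)

Answer: normal form = S^8(Z)  (in 15 steps)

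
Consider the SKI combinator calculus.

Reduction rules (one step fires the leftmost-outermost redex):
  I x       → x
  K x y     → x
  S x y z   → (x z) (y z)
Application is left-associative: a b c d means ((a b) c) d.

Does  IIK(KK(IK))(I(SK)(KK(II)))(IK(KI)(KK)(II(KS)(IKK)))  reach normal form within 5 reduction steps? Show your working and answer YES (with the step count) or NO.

  start: IIK(KK(IK))(I(SK)(KK(II)))(IK(KI)(KK)(II(KS)(IKK)))
  →1  IK(KK(IK))(I(SK)(KK(II)))(IK(KI)(KK)(II(KS)(IKK)))
  →2  K(KK(IK))(I(SK)(KK(II)))(IK(KI)(KK)(II(KS)(IKK)))
  →3  KK(IK)(IK(KI)(KK)(II(KS)(IKK)))
  →4  K(IK(KI)(KK)(II(KS)(IKK)))
  →5  K(K(KI)(KK)(II(KS)(IKK)))

Answer: NO — after 5 steps the term is K(K(KI)(KK)(II(KS)(IKK))), not yet normal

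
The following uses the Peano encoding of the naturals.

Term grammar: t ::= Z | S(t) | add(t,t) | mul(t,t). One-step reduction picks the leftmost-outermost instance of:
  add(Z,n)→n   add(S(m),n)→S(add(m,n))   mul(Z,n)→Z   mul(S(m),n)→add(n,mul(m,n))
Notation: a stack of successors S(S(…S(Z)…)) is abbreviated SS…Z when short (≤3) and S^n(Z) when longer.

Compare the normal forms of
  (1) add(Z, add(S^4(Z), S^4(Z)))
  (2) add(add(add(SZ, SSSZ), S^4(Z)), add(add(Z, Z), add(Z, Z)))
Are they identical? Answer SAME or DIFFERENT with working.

Answer: SAME — A ⇓ S^8(Z), B ⇓ S^8(Z)

Reduction:
Term A:
  start: add(Z, add(S^4(Z), S^4(Z)))
  [1] add(S^4(Z), S^4(Z))
  [2] S(add(SSSZ, S^4(Z)))
  [3] S(S(add(SSZ, S^4(Z))))
  [4] S(S(S(add(SZ, S^4(Z)))))
  [5] S(S(S(S(add(Z, S^4(Z))))))
  [6] S^8(Z)

Term B:
  start: add(add(add(SZ, SSSZ), S^4(Z)), add(add(Z, Z), add(Z, Z)))
  [1] add(add(S(add(Z, SSSZ)), S^4(Z)), add(add(Z, Z), add(Z, Z)))
  [2] add(S(add(add(Z, SSSZ), S^4(Z))), add(add(Z, Z), add(Z, Z)))
  [3] S(add(add(add(Z, SSSZ), S^4(Z)), add(add(Z, Z), add(Z, Z))))
  [4] S(add(add(SSSZ, S^4(Z)), add(add(Z, Z), add(Z, Z))))
  [5] S(add(S(add(SSZ, S^4(Z))), add(add(Z, Z), add(Z, Z))))
  [6] S(S(add(add(SSZ, S^4(Z)), add(add(Z, Z), add(Z, Z)))))
  [7] S(S(add(S(add(SZ, S^4(Z))), add(add(Z, Z), add(Z, Z)))))
  [8] S(S(S(add(add(SZ, S^4(Z)), add(add(Z, Z), add(Z, Z))))))
  [9] S(S(S(add(S(add(Z, S^4(Z))), add(add(Z, Z), add(Z, Z))))))
  [10] S(S(S(S(add(add(Z, S^4(Z)), add(add(Z, Z), add(Z, Z)))))))
  [11] S(S(S(S(add(S^4(Z), add(add(Z, Z), add(Z, Z)))))))
  [12] S(S(S(S(S(add(SSSZ, add(add(Z, Z), add(Z, Z))))))))
  [13] S(S(S(S(S(S(add(SSZ, add(add(Z, Z), add(Z, Z)))))))))
  [14] S(S(S(S(S(S(S(add(SZ, add(add(Z, Z), add(Z, Z))))))))))
  [15] S(S(S(S(S(S(S(S(add(Z, add(add(Z, Z), add(Z, Z)))))))))))
  [16] S(S(S(S(S(S(S(S(add(add(Z, Z), add(Z, Z))))))))))
  [17] S(S(S(S(S(S(S(S(add(Z, add(Z, Z))))))))))
  [18] S(S(S(S(S(S(S(S(add(Z, Z)))))))))
  [19] S^8(Z)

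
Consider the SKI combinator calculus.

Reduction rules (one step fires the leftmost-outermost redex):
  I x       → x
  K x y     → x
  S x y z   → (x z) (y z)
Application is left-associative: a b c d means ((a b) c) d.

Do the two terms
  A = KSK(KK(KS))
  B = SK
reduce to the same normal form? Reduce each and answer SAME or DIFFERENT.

Answer: SAME — A ⇓ SK, B ⇓ SK

Working:
Term A:
  start: KSK(KK(KS))
  →1  S(KK(KS))
  →2  SK

Term B:
  start: SK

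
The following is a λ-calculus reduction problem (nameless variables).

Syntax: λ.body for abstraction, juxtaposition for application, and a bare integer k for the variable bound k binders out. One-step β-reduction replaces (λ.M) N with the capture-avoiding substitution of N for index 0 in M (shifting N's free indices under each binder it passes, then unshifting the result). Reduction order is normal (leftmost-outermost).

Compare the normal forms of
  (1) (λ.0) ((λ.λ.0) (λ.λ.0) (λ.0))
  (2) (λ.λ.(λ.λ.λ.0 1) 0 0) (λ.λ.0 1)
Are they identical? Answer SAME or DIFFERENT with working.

Term A:
  start: (λ.0) ((λ.λ.0) (λ.λ.0) (λ.0))
  step 1: (λ.λ.0) (λ.λ.0) (λ.0)
  step 2: (λ.0) (λ.0)
  step 3: λ.0

Term B:
  start: (λ.λ.(λ.λ.λ.0 1) 0 0) (λ.λ.0 1)
  step 1: λ.(λ.λ.λ.0 1) 0 0
  step 2: λ.(λ.λ.0 1) 0
  step 3: λ.λ.0 1

Answer: DIFFERENT — A ⇓ λ.0, B ⇓ λ.λ.0 1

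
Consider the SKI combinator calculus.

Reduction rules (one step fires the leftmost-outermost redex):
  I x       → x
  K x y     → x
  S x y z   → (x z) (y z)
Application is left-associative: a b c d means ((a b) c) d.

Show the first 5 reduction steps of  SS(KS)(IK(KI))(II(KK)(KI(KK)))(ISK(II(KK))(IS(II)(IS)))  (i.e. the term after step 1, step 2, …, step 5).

  start: SS(KS)(IK(KI))(II(KK)(KI(KK)))(ISK(II(KK))(IS(II)(IS)))
  →1  S(IK(KI))(KS(IK(KI)))(II(KK)(KI(KK)))(ISK(II(KK))(IS(II)(IS)))
  →2  IK(KI)(II(KK)(KI(KK)))(KS(IK(KI))(II(KK)(KI(KK))))(ISK(II(KK))(IS(II)(IS)))
  →3  K(KI)(II(KK)(KI(KK)))(KS(IK(KI))(II(KK)(KI(KK))))(ISK(II(KK))(IS(II)(IS)))
  →4  KI(KS(IK(KI))(II(KK)(KI(KK))))(ISK(II(KK))(IS(II)(IS)))
  →5  I(ISK(II(KK))(IS(II)(IS)))

Answer: after 5 steps: I(ISK(II(KK))(IS(II)(IS)))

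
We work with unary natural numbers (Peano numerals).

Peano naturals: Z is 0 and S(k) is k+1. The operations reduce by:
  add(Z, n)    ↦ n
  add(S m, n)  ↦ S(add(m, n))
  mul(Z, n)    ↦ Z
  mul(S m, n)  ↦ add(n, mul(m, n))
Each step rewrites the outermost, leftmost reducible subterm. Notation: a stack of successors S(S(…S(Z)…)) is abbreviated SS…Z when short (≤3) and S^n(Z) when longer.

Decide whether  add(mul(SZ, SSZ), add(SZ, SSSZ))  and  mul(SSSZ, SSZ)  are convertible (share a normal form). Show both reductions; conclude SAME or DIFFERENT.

Term A:
  start: add(mul(SZ, SSZ), add(SZ, SSSZ))
  [1] add(add(SSZ, mul(Z, SSZ)), add(SZ, SSSZ))
  [2] add(S(add(SZ, mul(Z, SSZ))), add(SZ, SSSZ))
  [3] S(add(add(SZ, mul(Z, SSZ)), add(SZ, SSSZ)))
  [4] S(add(S(add(Z, mul(Z, SSZ))), add(SZ, SSSZ)))
  [5] S(S(add(add(Z, mul(Z, SSZ)), add(SZ, SSSZ))))
  [6] S(S(add(mul(Z, SSZ), add(SZ, SSSZ))))
  [7] S(S(add(Z, add(SZ, SSSZ))))
  [8] S(S(add(SZ, SSSZ)))
  [9] S(S(S(add(Z, SSSZ))))
  [10] S^6(Z)

Term B:
  start: mul(SSSZ, SSZ)
  [1] add(SSZ, mul(SSZ, SSZ))
  [2] S(add(SZ, mul(SSZ, SSZ)))
  [3] S(S(add(Z, mul(SSZ, SSZ))))
  [4] S(S(mul(SSZ, SSZ)))
  [5] S(S(add(SSZ, mul(SZ, SSZ))))
  [6] S(S(S(add(SZ, mul(SZ, SSZ)))))
  [7] S(S(S(S(add(Z, mul(SZ, SSZ))))))
  [8] S(S(S(S(mul(SZ, SSZ)))))
  [9] S(S(S(S(add(SSZ, mul(Z, SSZ))))))
  [10] S(S(S(S(S(add(SZ, mul(Z, SSZ)))))))
  [11] S(S(S(S(S(S(add(Z, mul(Z, SSZ))))))))
  [12] S(S(S(S(S(S(mul(Z, SSZ)))))))
  [13] S^6(Z)

Answer: SAME — A ⇓ S^6(Z), B ⇓ S^6(Z)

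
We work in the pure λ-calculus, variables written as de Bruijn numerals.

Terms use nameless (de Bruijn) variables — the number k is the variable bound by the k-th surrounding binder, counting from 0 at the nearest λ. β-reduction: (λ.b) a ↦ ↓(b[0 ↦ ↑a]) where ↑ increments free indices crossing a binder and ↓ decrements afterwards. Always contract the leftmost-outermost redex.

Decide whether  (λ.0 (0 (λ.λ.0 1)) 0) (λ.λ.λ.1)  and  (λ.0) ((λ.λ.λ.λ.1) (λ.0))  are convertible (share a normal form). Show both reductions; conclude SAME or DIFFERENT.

Answer: DIFFERENT — A ⇓ λ.λ.λ.λ.1, B ⇓ λ.λ.λ.1

Working:
Term A:
  start: (λ.0 (0 (λ.λ.0 1)) 0) (λ.λ.λ.1)
  [1] (λ.λ.λ.1) ((λ.λ.λ.1) (λ.λ.0 1)) (λ.λ.λ.1)
  [2] (λ.λ.1) (λ.λ.λ.1)
  [3] λ.λ.λ.λ.1

Term B:
  start: (λ.0) ((λ.λ.λ.λ.1) (λ.0))
  [1] (λ.λ.λ.λ.1) (λ.0)
  [2] λ.λ.λ.1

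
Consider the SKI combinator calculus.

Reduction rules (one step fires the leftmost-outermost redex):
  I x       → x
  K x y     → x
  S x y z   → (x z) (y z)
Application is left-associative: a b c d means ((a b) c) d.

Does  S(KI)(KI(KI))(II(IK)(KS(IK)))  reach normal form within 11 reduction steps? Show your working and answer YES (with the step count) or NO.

  start: S(KI)(KI(KI))(II(IK)(KS(IK)))
  [1] KI(II(IK)(KS(IK)))(KI(KI)(II(IK)(KS(IK))))
  [2] I(KI(KI)(II(IK)(KS(IK))))
  [3] KI(KI)(II(IK)(KS(IK)))
  [4] I(II(IK)(KS(IK)))
  [5] II(IK)(KS(IK))
  [6] I(IK)(KS(IK))
  [7] IK(KS(IK))
  [8] K(KS(IK))
  [9] KS

Answer: YES — reaches normal form KS in 9 ≤ 11 steps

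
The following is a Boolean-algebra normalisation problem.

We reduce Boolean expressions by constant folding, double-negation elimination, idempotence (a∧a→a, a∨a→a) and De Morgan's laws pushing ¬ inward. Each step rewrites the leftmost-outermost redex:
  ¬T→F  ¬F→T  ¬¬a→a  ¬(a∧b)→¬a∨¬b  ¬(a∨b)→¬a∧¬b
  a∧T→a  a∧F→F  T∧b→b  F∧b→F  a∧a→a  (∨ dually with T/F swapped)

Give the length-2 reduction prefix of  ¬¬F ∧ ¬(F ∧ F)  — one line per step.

Answer: after 2 steps: F

Working:
  start: ¬¬F ∧ ¬(F ∧ F)
  step 1: F ∧ ¬(F ∧ F)
  step 2: F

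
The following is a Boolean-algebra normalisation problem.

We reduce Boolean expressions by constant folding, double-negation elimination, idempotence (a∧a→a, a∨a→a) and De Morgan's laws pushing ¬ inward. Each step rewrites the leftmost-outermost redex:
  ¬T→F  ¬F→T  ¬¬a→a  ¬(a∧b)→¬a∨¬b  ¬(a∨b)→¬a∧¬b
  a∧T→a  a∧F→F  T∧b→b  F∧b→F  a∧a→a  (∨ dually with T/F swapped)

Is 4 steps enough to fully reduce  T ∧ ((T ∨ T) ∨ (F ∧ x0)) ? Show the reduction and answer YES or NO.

Answer: YES — reaches normal form T in 3 ≤ 4 steps

Reduction:
  start: T ∧ ((T ∨ T) ∨ (F ∧ x0))
  step 1: (T ∨ T) ∨ (F ∧ x0)
  step 2: T ∨ (F ∧ x0)
  step 3: T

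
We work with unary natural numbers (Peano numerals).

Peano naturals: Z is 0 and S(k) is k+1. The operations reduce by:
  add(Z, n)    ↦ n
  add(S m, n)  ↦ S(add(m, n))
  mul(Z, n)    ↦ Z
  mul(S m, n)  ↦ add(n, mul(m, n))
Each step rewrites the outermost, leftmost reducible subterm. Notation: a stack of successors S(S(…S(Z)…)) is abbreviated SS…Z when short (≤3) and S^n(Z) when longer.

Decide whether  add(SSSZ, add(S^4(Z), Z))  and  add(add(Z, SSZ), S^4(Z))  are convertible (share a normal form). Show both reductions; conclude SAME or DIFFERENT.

Answer: DIFFERENT — A ⇓ S^7(Z), B ⇓ S^6(Z)

Reduction:
Term A:
  start: add(SSSZ, add(S^4(Z), Z))
  [1] S(add(SSZ, add(S^4(Z), Z)))
  [2] S(S(add(SZ, add(S^4(Z), Z))))
  [3] S(S(S(add(Z, add(S^4(Z), Z)))))
  [4] S(S(S(add(S^4(Z), Z))))
  [5] S(S(S(S(add(SSSZ, Z)))))
  [6] S(S(S(S(S(add(SSZ, Z))))))
  [7] S(S(S(S(S(S(add(SZ, Z)))))))
  [8] S(S(S(S(S(S(S(add(Z, Z))))))))
  [9] S^7(Z)

Term B:
  start: add(add(Z, SSZ), S^4(Z))
  [1] add(SSZ, S^4(Z))
  [2] S(add(SZ, S^4(Z)))
  [3] S(S(add(Z, S^4(Z))))
  [4] S^6(Z)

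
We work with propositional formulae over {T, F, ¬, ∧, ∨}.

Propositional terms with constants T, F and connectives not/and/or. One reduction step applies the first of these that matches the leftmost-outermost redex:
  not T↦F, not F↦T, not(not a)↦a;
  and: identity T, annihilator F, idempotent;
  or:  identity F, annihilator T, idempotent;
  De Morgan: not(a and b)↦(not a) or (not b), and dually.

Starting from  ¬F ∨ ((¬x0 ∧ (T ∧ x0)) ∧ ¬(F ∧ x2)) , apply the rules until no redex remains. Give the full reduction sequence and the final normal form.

Answer: normal form = T  (in 2 steps)

Derivation:
  start: ¬F ∨ ((¬x0 ∧ (T ∧ x0)) ∧ ¬(F ∧ x2))
  →1  T ∨ ((¬x0 ∧ (T ∧ x0)) ∧ ¬(F ∧ x2))
  →2  T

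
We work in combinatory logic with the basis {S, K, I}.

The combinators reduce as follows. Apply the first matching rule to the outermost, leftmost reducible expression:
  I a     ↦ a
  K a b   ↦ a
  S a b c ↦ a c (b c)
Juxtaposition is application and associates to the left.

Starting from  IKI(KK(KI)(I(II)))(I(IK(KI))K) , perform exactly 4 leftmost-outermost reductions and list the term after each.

  start: IKI(KK(KI)(I(II)))(I(IK(KI))K)
  [1] KI(KK(KI)(I(II)))(I(IK(KI))K)
  [2] I(I(IK(KI))K)
  [3] I(IK(KI))K
  [4] IK(KI)K

Answer: after 4 steps: IK(KI)K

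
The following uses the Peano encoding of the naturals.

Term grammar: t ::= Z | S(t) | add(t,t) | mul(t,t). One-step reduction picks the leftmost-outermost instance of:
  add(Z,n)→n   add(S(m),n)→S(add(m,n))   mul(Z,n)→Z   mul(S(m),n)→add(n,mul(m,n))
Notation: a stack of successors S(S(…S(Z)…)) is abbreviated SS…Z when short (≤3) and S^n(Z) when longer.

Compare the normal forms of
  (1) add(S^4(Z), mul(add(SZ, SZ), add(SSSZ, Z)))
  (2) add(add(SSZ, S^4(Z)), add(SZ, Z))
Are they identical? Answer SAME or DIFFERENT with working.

Term A:
  start: add(S^4(Z), mul(add(SZ, SZ), add(SSSZ, Z)))
  [1] S(add(SSSZ, mul(add(SZ, SZ), add(SSSZ, Z))))
  [2] S(S(add(SSZ, mul(add(SZ, SZ), add(SSSZ, Z)))))
  [3] S(S(S(add(SZ, mul(add(SZ, SZ), add(SSSZ, Z))))))
  [4] S(S(S(S(add(Z, mul(add(SZ, SZ), add(SSSZ, Z)))))))
  [5] S(S(S(S(mul(add(SZ, SZ), add(SSSZ, Z))))))
  [6] S(S(S(S(mul(S(add(Z, SZ)), add(SSSZ, Z))))))
  [7] S(S(S(S(add(add(SSSZ, Z), mul(add(Z, SZ), add(SSSZ, Z)))))))
  [8] S(S(S(S(add(S(add(SSZ, Z)), mul(add(Z, SZ), add(SSSZ, Z)))))))
  [9] S(S(S(S(S(add(add(SSZ, Z), mul(add(Z, SZ), add(SSSZ, Z))))))))
  [10] S(S(S(S(S(add(S(add(SZ, Z)), mul(add(Z, SZ), add(SSSZ, Z))))))))
  [11] S(S(S(S(S(S(add(add(SZ, Z), mul(add(Z, SZ), add(SSSZ, Z)))))))))
  [12] S(S(S(S(S(S(add(S(add(Z, Z)), mul(add(Z, SZ), add(SSSZ, Z)))))))))
  [13] S(S(S(S(S(S(S(add(add(Z, Z), mul(add(Z, SZ), add(SSSZ, Z))))))))))
  [14] S(S(S(S(S(S(S(add(Z, mul(add(Z, SZ), add(SSSZ, Z))))))))))
  [15] S(S(S(S(S(S(S(mul(add(Z, SZ), add(SSSZ, Z)))))))))
  [16] S(S(S(S(S(S(S(mul(SZ, add(SSSZ, Z)))))))))
  [17] S(S(S(S(S(S(S(add(add(SSSZ, Z), mul(Z, add(SSSZ, Z))))))))))
  [18] S(S(S(S(S(S(S(add(S(add(SSZ, Z)), mul(Z, add(SSSZ, Z))))))))))
  [19] S(S(S(S(S(S(S(S(add(add(SSZ, Z), mul(Z, add(SSSZ, Z)))))))))))
  [20] S(S(S(S(S(S(S(S(add(S(add(SZ, Z)), mul(Z, add(SSSZ, Z)))))))))))
  [21] S(S(S(S(S(S(S(S(S(add(add(SZ, Z), mul(Z, add(SSSZ, Z))))))))))))
  [22] S(S(S(S(S(S(S(S(S(add(S(add(Z, Z)), mul(Z, add(SSSZ, Z))))))))))))
  [23] S(S(S(S(S(S(S(S(S(S(add(add(Z, Z), mul(Z, add(SSSZ, Z)))))))))))))
  [24] S(S(S(S(S(S(S(S(S(S(add(Z, mul(Z, add(SSSZ, Z)))))))))))))
  [25] S(S(S(S(S(S(S(S(S(S(mul(Z, add(SSSZ, Z))))))))))))
  [26] S^10(Z)

Term B:
  start: add(add(SSZ, S^4(Z)), add(SZ, Z))
  [1] add(S(add(SZ, S^4(Z))), add(SZ, Z))
  [2] S(add(add(SZ, S^4(Z)), add(SZ, Z)))
  [3] S(add(S(add(Z, S^4(Z))), add(SZ, Z)))
  [4] S(S(add(add(Z, S^4(Z)), add(SZ, Z))))
  [5] S(S(add(S^4(Z), add(SZ, Z))))
  [6] S(S(S(add(SSSZ, add(SZ, Z)))))
  [7] S(S(S(S(add(SSZ, add(SZ, Z))))))
  [8] S(S(S(S(S(add(SZ, add(SZ, Z)))))))
  [9] S(S(S(S(S(S(add(Z, add(SZ, Z))))))))
  [10] S(S(S(S(S(S(add(SZ, Z)))))))
  [11] S(S(S(S(S(S(S(add(Z, Z))))))))
  [12] S^7(Z)

Answer: DIFFERENT — A ⇓ S^10(Z), B ⇓ S^7(Z)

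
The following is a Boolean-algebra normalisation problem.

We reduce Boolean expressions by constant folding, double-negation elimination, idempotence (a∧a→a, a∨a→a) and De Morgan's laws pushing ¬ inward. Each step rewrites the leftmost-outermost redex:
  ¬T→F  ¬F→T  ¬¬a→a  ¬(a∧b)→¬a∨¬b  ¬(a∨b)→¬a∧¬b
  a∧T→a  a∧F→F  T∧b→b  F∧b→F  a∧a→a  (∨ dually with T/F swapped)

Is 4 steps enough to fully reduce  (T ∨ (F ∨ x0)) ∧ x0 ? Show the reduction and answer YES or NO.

Answer: YES — reaches normal form x0 in 2 ≤ 4 steps

Derivation:
  start: (T ∨ (F ∨ x0)) ∧ x0
  [1] T ∧ x0
  [2] x0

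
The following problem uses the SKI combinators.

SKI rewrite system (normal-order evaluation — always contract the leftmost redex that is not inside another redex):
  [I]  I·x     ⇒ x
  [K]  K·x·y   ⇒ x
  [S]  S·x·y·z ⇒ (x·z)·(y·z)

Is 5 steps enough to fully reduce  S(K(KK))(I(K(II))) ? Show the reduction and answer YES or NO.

  start: S(K(KK))(I(K(II)))
  step 1: S(K(KK))(K(II))
  step 2: S(K(KK))(KI)

Answer: YES — reaches normal form S(K(KK))(KI) in 2 ≤ 5 steps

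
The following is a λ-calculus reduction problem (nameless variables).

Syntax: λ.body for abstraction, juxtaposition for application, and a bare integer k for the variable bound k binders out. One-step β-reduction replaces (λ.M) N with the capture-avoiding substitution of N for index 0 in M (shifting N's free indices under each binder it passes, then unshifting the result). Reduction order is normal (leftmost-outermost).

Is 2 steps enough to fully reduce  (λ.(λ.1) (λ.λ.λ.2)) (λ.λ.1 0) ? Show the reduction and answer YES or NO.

  start: (λ.(λ.1) (λ.λ.λ.2)) (λ.λ.1 0)
  →1  (λ.λ.λ.1 0) (λ.λ.λ.2)
  →2  λ.λ.1 0

Answer: YES — reaches normal form λ.λ.1 0 in 2 ≤ 2 steps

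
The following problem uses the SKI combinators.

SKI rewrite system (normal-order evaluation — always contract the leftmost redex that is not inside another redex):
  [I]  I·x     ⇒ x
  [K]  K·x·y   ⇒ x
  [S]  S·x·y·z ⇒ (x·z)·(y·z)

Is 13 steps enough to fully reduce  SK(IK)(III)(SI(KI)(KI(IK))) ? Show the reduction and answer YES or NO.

  start: SK(IK)(III)(SI(KI)(KI(IK)))
  →1  K(III)(IK(III))(SI(KI)(KI(IK)))
  →2  III(SI(KI)(KI(IK)))
  →3  II(SI(KI)(KI(IK)))
  →4  I(SI(KI)(KI(IK)))
  →5  SI(KI)(KI(IK))
  →6  I(KI(IK))(KI(KI(IK)))
  →7  KI(IK)(KI(KI(IK)))
  →8  I(KI(KI(IK)))
  →9  KI(KI(IK))
  →10  I

Answer: YES — reaches normal form I in 10 ≤ 13 steps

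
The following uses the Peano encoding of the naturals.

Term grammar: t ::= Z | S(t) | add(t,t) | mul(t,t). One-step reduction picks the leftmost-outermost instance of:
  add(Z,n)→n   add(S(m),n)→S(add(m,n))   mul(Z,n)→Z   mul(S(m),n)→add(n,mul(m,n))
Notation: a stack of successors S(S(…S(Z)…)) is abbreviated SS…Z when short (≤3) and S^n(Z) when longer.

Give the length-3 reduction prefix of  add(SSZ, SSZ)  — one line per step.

  start: add(SSZ, SSZ)
  step 1: S(add(SZ, SSZ))
  step 2: S(S(add(Z, SSZ)))
  step 3: S^4(Z)

Answer: after 3 steps: S^4(Z)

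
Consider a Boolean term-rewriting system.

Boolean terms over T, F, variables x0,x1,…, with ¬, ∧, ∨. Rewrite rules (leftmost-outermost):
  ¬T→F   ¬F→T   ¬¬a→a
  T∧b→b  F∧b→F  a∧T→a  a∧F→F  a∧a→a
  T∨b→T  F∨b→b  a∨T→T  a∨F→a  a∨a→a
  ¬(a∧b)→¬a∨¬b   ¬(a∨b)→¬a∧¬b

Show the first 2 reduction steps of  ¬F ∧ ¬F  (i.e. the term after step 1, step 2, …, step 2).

  start: ¬F ∧ ¬F
  →1  ¬F
  →2  T

Answer: after 2 steps: T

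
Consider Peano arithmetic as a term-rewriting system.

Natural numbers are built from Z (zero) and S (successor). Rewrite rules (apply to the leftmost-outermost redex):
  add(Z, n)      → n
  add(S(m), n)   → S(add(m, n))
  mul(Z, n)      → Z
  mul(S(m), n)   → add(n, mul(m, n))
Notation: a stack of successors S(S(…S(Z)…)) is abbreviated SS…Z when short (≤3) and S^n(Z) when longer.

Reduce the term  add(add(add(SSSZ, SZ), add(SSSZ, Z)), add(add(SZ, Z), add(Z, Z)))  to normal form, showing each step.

Answer: normal form = S^8(Z)  (in 26 steps)

Working:
  start: add(add(add(SSSZ, SZ), add(SSSZ, Z)), add(add(SZ, Z), add(Z, Z)))
  →1  add(add(S(add(SSZ, SZ)), add(SSSZ, Z)), add(add(SZ, Z), add(Z, Z)))
  →2  add(S(add(add(SSZ, SZ), add(SSSZ, Z))), add(add(SZ, Z), add(Z, Z)))
  →3  S(add(add(add(SSZ, SZ), add(SSSZ, Z)), add(add(SZ, Z), add(Z, Z))))
  →4  S(add(add(S(add(SZ, SZ)), add(SSSZ, Z)), add(add(SZ, Z), add(Z, Z))))
  →5  S(add(S(add(add(SZ, SZ), add(SSSZ, Z))), add(add(SZ, Z), add(Z, Z))))
  →6  S(S(add(add(add(SZ, SZ), add(SSSZ, Z)), add(add(SZ, Z), add(Z, Z)))))
  →7  S(S(add(add(S(add(Z, SZ)), add(SSSZ, Z)), add(add(SZ, Z), add(Z, Z)))))
  →8  S(S(add(S(add(add(Z, SZ), add(SSSZ, Z))), add(add(SZ, Z), add(Z, Z)))))
  →9  S(S(S(add(add(add(Z, SZ), add(SSSZ, Z)), add(add(SZ, Z), add(Z, Z))))))
  →10  S(S(S(add(add(SZ, add(SSSZ, Z)), add(add(SZ, Z), add(Z, Z))))))
  →11  S(S(S(add(S(add(Z, add(SSSZ, Z))), add(add(SZ, Z), add(Z, Z))))))
  →12  S(S(S(S(add(add(Z, add(SSSZ, Z)), add(add(SZ, Z), add(Z, Z)))))))
  →13  S(S(S(S(add(add(SSSZ, Z), add(add(SZ, Z), add(Z, Z)))))))
  →14  S(S(S(S(add(S(add(SSZ, Z)), add(add(SZ, Z), add(Z, Z)))))))
  →15  S(S(S(S(S(add(add(SSZ, Z), add(add(SZ, Z), add(Z, Z))))))))
  →16  S(S(S(S(S(add(S(add(SZ, Z)), add(add(SZ, Z), add(Z, Z))))))))
  →17  S(S(S(S(S(S(add(add(SZ, Z), add(add(SZ, Z), add(Z, Z)))))))))
  →18  S(S(S(S(S(S(add(S(add(Z, Z)), add(add(SZ, Z), add(Z, Z)))))))))
  →19  S(S(S(S(S(S(S(add(add(Z, Z), add(add(SZ, Z), add(Z, Z))))))))))
  →20  S(S(S(S(S(S(S(add(Z, add(add(SZ, Z), add(Z, Z))))))))))
  →21  S(S(S(S(S(S(S(add(add(SZ, Z), add(Z, Z)))))))))
  →22  S(S(S(S(S(S(S(add(S(add(Z, Z)), add(Z, Z)))))))))
  →23  S(S(S(S(S(S(S(S(add(add(Z, Z), add(Z, Z))))))))))
  →24  S(S(S(S(S(S(S(S(add(Z, add(Z, Z))))))))))
  →25  S(S(S(S(S(S(S(S(add(Z, Z)))))))))
  →26  S^8(Z)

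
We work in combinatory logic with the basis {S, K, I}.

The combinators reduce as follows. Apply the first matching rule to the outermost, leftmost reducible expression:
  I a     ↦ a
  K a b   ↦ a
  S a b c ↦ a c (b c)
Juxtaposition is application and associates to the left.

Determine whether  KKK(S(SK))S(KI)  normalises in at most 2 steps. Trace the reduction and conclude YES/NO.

  start: KKK(S(SK))S(KI)
  →1  K(S(SK))S(KI)
  →2  S(SK)(KI)

Answer: YES — reaches normal form S(SK)(KI) in 2 ≤ 2 steps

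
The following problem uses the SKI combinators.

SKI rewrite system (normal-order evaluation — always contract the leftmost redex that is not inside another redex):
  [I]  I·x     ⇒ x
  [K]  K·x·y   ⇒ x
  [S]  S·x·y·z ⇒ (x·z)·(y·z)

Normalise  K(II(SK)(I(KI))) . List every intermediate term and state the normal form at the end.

  start: K(II(SK)(I(KI)))
  →1  K(I(SK)(I(KI)))
  →2  K(SK(I(KI)))
  →3  K(SK(KI))

Answer: normal form = K(SK(KI))  (in 3 steps)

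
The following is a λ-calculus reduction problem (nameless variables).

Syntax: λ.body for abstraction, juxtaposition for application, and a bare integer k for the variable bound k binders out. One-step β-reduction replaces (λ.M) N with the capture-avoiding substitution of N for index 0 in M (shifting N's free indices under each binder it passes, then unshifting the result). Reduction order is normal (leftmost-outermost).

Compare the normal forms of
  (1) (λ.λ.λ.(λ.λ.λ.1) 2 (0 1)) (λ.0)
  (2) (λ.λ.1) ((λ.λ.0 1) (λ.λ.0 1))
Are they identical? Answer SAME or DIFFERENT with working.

Term A:
  start: (λ.λ.λ.(λ.λ.λ.1) 2 (0 1)) (λ.0)
  [1] λ.λ.(λ.λ.λ.1) (λ.0) (0 1)
  [2] λ.λ.(λ.λ.1) (0 1)
  [3] λ.λ.λ.1 2

Term B:
  start: (λ.λ.1) ((λ.λ.0 1) (λ.λ.0 1))
  [1] λ.(λ.λ.0 1) (λ.λ.0 1)
  [2] λ.λ.0 (λ.λ.0 1)

Answer: DIFFERENT — A ⇓ λ.λ.λ.1 2, B ⇓ λ.λ.0 (λ.λ.0 1)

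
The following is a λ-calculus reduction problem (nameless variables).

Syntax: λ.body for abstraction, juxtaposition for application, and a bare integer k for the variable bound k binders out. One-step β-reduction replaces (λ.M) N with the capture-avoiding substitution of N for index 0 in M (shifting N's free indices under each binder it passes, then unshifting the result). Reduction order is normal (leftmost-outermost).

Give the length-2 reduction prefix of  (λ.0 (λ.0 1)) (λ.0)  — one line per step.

  start: (λ.0 (λ.0 1)) (λ.0)
  step 1: (λ.0) (λ.0 (λ.0))
  step 2: λ.0 (λ.0)

Answer: after 2 steps: λ.0 (λ.0)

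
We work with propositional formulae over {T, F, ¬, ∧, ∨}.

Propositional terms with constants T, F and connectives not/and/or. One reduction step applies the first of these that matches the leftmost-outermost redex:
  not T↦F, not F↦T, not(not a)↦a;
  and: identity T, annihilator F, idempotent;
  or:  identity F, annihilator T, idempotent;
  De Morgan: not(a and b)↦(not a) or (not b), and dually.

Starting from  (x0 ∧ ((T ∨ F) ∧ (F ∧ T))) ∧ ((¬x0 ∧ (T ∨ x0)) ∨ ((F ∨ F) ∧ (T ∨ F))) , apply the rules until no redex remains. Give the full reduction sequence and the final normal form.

  start: (x0 ∧ ((T ∨ F) ∧ (F ∧ T))) ∧ ((¬x0 ∧ (T ∨ x0)) ∨ ((F ∨ F) ∧ (T ∨ F)))
  step 1: (x0 ∧ (T ∧ (F ∧ T))) ∧ ((¬x0 ∧ (T ∨ x0)) ∨ ((F ∨ F) ∧ (T ∨ F)))
  step 2: (x0 ∧ (F ∧ T)) ∧ ((¬x0 ∧ (T ∨ x0)) ∨ ((F ∨ F) ∧ (T ∨ F)))
  step 3: (x0 ∧ F) ∧ ((¬x0 ∧ (T ∨ x0)) ∨ ((F ∨ F) ∧ (T ∨ F)))
  step 4: F ∧ ((¬x0 ∧ (T ∨ x0)) ∨ ((F ∨ F) ∧ (T ∨ F)))
  step 5: F

Answer: normal form = F  (in 5 steps)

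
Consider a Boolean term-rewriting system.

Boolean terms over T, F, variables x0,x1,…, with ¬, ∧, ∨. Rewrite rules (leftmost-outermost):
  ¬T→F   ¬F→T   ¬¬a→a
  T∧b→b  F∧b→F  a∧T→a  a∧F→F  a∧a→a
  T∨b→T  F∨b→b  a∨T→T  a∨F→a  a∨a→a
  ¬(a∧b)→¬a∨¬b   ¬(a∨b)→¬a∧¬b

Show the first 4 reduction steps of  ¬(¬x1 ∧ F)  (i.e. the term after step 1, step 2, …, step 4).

  start: ¬(¬x1 ∧ F)
  →1  ¬¬x1 ∨ ¬F
  →2  x1 ∨ ¬F
  →3  x1 ∨ T
  →4  T

Answer: after 4 steps: T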